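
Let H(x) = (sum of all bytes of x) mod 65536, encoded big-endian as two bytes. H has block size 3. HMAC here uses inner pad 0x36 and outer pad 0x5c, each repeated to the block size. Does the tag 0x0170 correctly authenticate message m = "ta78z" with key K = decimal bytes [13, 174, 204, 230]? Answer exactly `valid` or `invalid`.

Key decimal bytes [13, 174, 204, 230] = 0d ae cc e6 is 4 bytes > B = 3, so hash it first: H(key) = 02 6d, then zero-pad to 3 bytes: K' = 02 6d 00.
K' ⊕ ipad = 34 5b 36; K' ⊕ opad = 5e 31 5c.
Inner hash: sum = 52+91+54+116+97+55+56+122 = 643 → 02 83.
Outer hash (recomputed tag): sum = 94+49+92+2+131 = 368 → 01 70.
Recomputed tag = 0170; claimed = 0170 → match.

valid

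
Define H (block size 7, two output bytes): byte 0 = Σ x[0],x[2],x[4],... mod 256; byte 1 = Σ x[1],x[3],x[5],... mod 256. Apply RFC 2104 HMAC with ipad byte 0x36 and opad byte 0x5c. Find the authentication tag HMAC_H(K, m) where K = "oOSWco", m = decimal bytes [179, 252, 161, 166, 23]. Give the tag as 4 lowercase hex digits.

7b3c

Key "oOSWco" = 6f 4f 53 57 63 6f is 6 bytes ≤ B = 7; zero-pad to 7 bytes: K' = 6f 4f 53 57 63 6f 00.
K' ⊕ ipad = 59 79 65 61 55 59 36.  K' ⊕ opad = 33 13 0f 0b 3f 33 5c.
Inner input = (K'⊕ipad) ∥ m = 59 79 65 61 55 59 36 ∥ b3 fc a1 a6 17.
Inner hash: even-index sum = 747 mod 256 = 235; odd-index sum = 670 mod 256 = 158 → eb 9e.
Outer input = (K'⊕opad) ∥ inner = 33 13 0f 0b 3f 33 5c ∥ eb 9e.
Outer hash (tag): even-index sum = 379 mod 256 = 123; odd-index sum = 316 mod 256 = 60 → 7b 3c.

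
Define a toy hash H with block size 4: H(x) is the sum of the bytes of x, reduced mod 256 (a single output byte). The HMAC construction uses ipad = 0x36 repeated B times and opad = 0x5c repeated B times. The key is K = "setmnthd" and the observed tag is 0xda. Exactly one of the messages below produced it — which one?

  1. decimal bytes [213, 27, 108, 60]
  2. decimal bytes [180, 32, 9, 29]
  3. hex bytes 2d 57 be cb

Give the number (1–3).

Key "setmnthd" = 73 65 74 6d 6e 74 68 64 is 8 bytes > B = 4, so hash it first: H(key) = 67, then zero-pad to 4 bytes: K' = 67 00 00 00.
K' ⊕ ipad = 51 36 36 36; K' ⊕ opad = 3b 5c 5c 5c.
m1: inner = H(51 36 36 36 d5 1b 6c 3c) = 8b; tag = H(3b 5c 5c 5c 8b) = da ← matches
m2: inner = H(51 36 36 36 b4 20 09 1d) = ed; tag = H(3b 5c 5c 5c ed) = 3c
m3: inner = H(51 36 36 36 2d 57 be cb) = 00; tag = H(3b 5c 5c 5c 00) = 4f

1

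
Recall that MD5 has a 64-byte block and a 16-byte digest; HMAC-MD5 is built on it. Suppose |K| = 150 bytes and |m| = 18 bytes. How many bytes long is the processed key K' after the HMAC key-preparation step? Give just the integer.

Key is 150 > 64 bytes, so it is hashed to 16 bytes then zero-padded to 64: |K'| = 64.

64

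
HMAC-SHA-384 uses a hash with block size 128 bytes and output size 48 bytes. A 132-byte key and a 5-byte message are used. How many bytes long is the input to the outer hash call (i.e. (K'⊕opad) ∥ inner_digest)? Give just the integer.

Key is 132 > 128 bytes, so it is hashed to 48 bytes then zero-padded to 128: |K'| = 128.
Outer input = (K'⊕opad) ∥ H(inner) → 128 + 48 = 176 bytes.

176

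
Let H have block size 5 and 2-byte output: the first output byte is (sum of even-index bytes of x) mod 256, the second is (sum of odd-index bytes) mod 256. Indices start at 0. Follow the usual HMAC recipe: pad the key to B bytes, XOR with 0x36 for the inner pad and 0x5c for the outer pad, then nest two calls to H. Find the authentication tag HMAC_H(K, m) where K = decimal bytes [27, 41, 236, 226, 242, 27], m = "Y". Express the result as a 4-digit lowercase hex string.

fc11

Key decimal bytes [27, 41, 236, 226, 242, 27] = 1b 29 ec e2 f2 1b is 6 bytes > B = 5, so hash it first: H(key) = f9 26, then zero-pad to 5 bytes: K' = f9 26 00 00 00.
K' ⊕ ipad = cf 10 36 36 36.  K' ⊕ opad = a5 7a 5c 5c 5c.
Inner input = (K'⊕ipad) ∥ m = cf 10 36 36 36 ∥ 59.
Inner hash: even-index sum = 315 mod 256 = 59; odd-index sum = 159 mod 256 = 159 → 3b 9f.
Outer input = (K'⊕opad) ∥ inner = a5 7a 5c 5c 5c ∥ 3b 9f.
Outer hash (tag): even-index sum = 508 mod 256 = 252; odd-index sum = 273 mod 256 = 17 → fc 11.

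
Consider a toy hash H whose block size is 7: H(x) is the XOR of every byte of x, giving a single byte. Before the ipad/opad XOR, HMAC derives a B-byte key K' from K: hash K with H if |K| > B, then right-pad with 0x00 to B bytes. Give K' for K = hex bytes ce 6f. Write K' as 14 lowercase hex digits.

Key hex bytes ce 6f is 2 bytes ≤ B = 7; zero-pad to 7 bytes: K' = ce 6f 00 00 00 00 00.

ce6f0000000000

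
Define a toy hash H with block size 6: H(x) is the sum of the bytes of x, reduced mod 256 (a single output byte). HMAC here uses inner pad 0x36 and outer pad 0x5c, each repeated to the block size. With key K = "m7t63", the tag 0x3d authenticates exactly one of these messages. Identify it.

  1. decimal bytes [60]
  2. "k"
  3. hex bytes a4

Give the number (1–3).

2

Key "m7t63" = 6d 37 74 36 33 is 5 bytes ≤ B = 6; zero-pad to 6 bytes: K' = 6d 37 74 36 33 00.
K' ⊕ ipad = 5b 01 42 00 05 36; K' ⊕ opad = 31 6b 28 6a 6f 5c.
m1: inner = H(5b 01 42 00 05 36 3c) = 15; tag = H(31 6b 28 6a 6f 5c 15) = 0e
m2: inner = H(5b 01 42 00 05 36 6b) = 44; tag = H(31 6b 28 6a 6f 5c 44) = 3d ← matches
m3: inner = H(5b 01 42 00 05 36 a4) = 7d; tag = H(31 6b 28 6a 6f 5c 7d) = 76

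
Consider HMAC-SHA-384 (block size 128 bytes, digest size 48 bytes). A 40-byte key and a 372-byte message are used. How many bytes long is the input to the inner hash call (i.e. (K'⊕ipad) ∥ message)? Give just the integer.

500

Key is 40 ≤ 128 bytes, zero-padded: |K'| = 128.
Inner input = (K'⊕ipad) ∥ m → 128 + 372 = 500 bytes.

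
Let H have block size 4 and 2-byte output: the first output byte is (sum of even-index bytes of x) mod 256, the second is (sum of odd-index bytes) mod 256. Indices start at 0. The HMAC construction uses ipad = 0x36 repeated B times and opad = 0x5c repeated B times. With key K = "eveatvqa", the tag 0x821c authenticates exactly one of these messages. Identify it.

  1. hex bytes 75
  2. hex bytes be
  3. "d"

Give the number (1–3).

3

Key "eveatvqa" = 65 76 65 61 74 76 71 61 is 8 bytes > B = 4, so hash it first: H(key) = af ae, then zero-pad to 4 bytes: K' = af ae 00 00.
K' ⊕ ipad = 99 98 36 36; K' ⊕ opad = f3 f2 5c 5c.
m1: inner = H(99 98 36 36 75) = 44 ce; tag = H(f3 f2 5c 5c 44 ce) = 931c
m2: inner = H(99 98 36 36 be) = 8d ce; tag = H(f3 f2 5c 5c 8d ce) = dc1c
m3: inner = H(99 98 36 36 64) = 33 ce; tag = H(f3 f2 5c 5c 33 ce) = 821c ← matches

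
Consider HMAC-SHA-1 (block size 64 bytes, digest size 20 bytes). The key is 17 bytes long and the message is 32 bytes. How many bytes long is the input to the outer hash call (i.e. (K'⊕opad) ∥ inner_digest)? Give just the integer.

Key is 17 ≤ 64 bytes, zero-padded: |K'| = 64.
Outer input = (K'⊕opad) ∥ H(inner) → 64 + 20 = 84 bytes.

84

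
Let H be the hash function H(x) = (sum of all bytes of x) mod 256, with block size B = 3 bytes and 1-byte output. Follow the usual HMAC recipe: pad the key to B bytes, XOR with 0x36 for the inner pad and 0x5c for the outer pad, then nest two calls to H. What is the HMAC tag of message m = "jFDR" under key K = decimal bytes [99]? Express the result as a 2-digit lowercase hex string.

fe

Key decimal bytes [99] = 63 is 1 byte ≤ B = 3; zero-pad to 3 bytes: K' = 63 00 00.
K' ⊕ ipad = 55 36 36.  K' ⊕ opad = 3f 5c 5c.
Inner input = (K'⊕ipad) ∥ m = 55 36 36 ∥ 6a 46 44 52.
Inner hash: sum = 85+54+54+106+70+68+82 = 519; mod 256 = 7 → 07.
Outer input = (K'⊕opad) ∥ inner = 3f 5c 5c ∥ 07.
Outer hash (tag): sum = 63+92+92+7 = 254 → fe.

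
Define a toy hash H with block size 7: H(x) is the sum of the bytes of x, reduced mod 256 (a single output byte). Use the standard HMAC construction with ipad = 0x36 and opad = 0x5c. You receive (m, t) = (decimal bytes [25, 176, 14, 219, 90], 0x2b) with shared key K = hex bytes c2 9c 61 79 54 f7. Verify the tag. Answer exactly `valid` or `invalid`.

invalid

Key hex bytes c2 9c 61 79 54 f7 is 6 bytes ≤ B = 7; zero-pad to 7 bytes: K' = c2 9c 61 79 54 f7 00.
K' ⊕ ipad = f4 aa 57 4f 62 c1 36; K' ⊕ opad = 9e c0 3d 25 08 ab 5c.
Inner hash: sum = 244+170+87+79+98+193+54+25+176+14+219+90 = 1449; mod 256 = 169 → a9.
Outer hash (recomputed tag): sum = 158+192+61+37+8+171+92+169 = 888; mod 256 = 120 → 78.
Recomputed tag = 78; claimed = 2b → mismatch.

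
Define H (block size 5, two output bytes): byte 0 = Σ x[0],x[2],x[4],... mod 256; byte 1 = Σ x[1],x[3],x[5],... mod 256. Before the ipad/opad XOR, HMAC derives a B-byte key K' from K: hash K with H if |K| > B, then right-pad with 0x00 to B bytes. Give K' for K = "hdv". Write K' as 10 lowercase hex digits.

6864760000

Key "hdv" = 68 64 76 is 3 bytes ≤ B = 5; zero-pad to 5 bytes: K' = 68 64 76 00 00.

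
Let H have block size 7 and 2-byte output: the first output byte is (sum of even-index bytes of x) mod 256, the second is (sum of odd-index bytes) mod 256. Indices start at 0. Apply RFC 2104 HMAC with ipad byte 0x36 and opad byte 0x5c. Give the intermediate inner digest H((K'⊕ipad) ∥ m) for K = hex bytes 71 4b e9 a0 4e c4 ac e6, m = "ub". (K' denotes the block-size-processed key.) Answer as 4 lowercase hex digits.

Key hex bytes 71 4b e9 a0 4e c4 ac e6 is 8 bytes > B = 7, so hash it first: H(key) = 54 95, then zero-pad to 7 bytes: K' = 54 95 00 00 00 00 00.
K' ⊕ ipad = 62 a3 36 36 36 36 36.
Inner input = 62 a3 36 36 36 36 36 ∥ 75 62.
Inner hash: even-index sum = 358 mod 256 = 102; odd-index sum = 388 mod 256 = 132 → 66 84.

6684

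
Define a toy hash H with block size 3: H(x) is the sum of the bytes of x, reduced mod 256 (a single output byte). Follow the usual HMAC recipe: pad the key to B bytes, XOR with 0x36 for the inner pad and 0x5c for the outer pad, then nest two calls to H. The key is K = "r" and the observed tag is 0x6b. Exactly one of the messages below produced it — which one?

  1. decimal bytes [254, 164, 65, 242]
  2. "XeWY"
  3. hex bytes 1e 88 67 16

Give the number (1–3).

Key "r" = 72 is 1 byte ≤ B = 3; zero-pad to 3 bytes: K' = 72 00 00.
K' ⊕ ipad = 44 36 36; K' ⊕ opad = 2e 5c 5c.
m1: inner = H(44 36 36 fe a4 41 f2) = 85; tag = H(2e 5c 5c 85) = 6b ← matches
m2: inner = H(44 36 36 58 65 57 59) = 1d; tag = H(2e 5c 5c 1d) = 03
m3: inner = H(44 36 36 1e 88 67 16) = d3; tag = H(2e 5c 5c d3) = b9

1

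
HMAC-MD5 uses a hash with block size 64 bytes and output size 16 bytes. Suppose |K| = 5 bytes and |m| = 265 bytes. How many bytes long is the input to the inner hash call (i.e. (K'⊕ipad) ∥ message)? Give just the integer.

Key is 5 ≤ 64 bytes, zero-padded: |K'| = 64.
Inner input = (K'⊕ipad) ∥ m → 64 + 265 = 329 bytes.

329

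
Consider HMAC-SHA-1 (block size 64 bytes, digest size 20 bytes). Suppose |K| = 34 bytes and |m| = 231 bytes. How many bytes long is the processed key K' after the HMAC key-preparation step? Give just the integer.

Key is 34 ≤ 64 bytes, zero-padded: |K'| = 64.

64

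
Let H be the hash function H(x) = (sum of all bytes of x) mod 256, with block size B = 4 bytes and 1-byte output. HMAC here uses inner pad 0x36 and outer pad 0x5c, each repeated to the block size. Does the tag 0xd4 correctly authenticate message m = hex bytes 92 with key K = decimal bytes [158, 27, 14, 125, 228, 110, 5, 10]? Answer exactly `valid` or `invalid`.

Key decimal bytes [158, 27, 14, 125, 228, 110, 5, 10] = 9e 1b 0e 7d e4 6e 05 0a is 8 bytes > B = 4, so hash it first: H(key) = a5, then zero-pad to 4 bytes: K' = a5 00 00 00.
K' ⊕ ipad = 93 36 36 36; K' ⊕ opad = f9 5c 5c 5c.
Inner hash: sum = 147+54+54+54+146 = 455; mod 256 = 199 → c7.
Outer hash (recomputed tag): sum = 249+92+92+92+199 = 724; mod 256 = 212 → d4.
Recomputed tag = d4; claimed = d4 → match.

valid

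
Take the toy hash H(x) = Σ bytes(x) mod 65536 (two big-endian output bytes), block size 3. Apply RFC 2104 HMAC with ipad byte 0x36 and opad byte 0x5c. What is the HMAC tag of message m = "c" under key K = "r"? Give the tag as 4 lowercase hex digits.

00fa

Key "r" = 72 is 1 byte ≤ B = 3; zero-pad to 3 bytes: K' = 72 00 00.
K' ⊕ ipad = 44 36 36.  K' ⊕ opad = 2e 5c 5c.
Inner input = (K'⊕ipad) ∥ m = 44 36 36 ∥ 63.
Inner hash: sum = 68+54+54+99 = 275 → 01 13.
Outer input = (K'⊕opad) ∥ inner = 2e 5c 5c ∥ 01 13.
Outer hash (tag): sum = 46+92+92+1+19 = 250 → 00 fa.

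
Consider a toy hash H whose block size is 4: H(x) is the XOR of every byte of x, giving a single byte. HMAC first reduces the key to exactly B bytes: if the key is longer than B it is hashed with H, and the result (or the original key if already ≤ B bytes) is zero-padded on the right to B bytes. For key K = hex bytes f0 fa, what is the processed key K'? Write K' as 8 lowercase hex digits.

Key hex bytes f0 fa is 2 bytes ≤ B = 4; zero-pad to 4 bytes: K' = f0 fa 00 00.

f0fa0000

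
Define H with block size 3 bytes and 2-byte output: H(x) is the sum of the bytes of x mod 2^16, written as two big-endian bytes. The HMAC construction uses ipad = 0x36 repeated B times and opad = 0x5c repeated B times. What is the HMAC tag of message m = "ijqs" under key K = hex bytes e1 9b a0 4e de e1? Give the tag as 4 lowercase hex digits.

Key hex bytes e1 9b a0 4e de e1 is 6 bytes > B = 3, so hash it first: H(key) = 04 29, then zero-pad to 3 bytes: K' = 04 29 00.
K' ⊕ ipad = 32 1f 36.  K' ⊕ opad = 58 75 5c.
Inner input = (K'⊕ipad) ∥ m = 32 1f 36 ∥ 69 6a 71 73.
Inner hash: sum = 50+31+54+105+106+113+115 = 574 → 02 3e.
Outer input = (K'⊕opad) ∥ inner = 58 75 5c ∥ 02 3e.
Outer hash (tag): sum = 88+117+92+2+62 = 361 → 01 69.

0169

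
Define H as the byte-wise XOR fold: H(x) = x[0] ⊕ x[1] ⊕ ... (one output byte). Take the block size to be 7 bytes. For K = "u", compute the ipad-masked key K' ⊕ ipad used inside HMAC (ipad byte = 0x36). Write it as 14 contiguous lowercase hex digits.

43363636363636

Key "u" = 75 is 1 byte ≤ B = 7; zero-pad to 7 bytes: K' = 75 00 00 00 00 00 00.
XOR each byte with 0x36: 75⊕36=43, 00⊕36=36, 00⊕36=36, 00⊕36=36, 00⊕36=36, 00⊕36=36, 00⊕36=36.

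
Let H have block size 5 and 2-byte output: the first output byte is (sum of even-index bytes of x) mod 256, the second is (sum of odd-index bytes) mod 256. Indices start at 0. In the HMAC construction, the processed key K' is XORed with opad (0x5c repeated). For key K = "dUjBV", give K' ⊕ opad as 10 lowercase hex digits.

3809361e0a

Key "dUjBV" = 64 55 6a 42 56 is exactly B = 5 bytes: K' = 64 55 6a 42 56.
XOR each byte with 0x5c: 64⊕5c=38, 55⊕5c=09, 6a⊕5c=36, 42⊕5c=1e, 56⊕5c=0a.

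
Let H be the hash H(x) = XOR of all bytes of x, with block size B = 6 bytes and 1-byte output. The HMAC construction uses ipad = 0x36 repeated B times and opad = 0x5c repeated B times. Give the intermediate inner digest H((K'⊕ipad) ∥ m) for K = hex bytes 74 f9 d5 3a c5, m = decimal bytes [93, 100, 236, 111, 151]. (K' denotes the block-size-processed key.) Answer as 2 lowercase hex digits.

8a

Key hex bytes 74 f9 d5 3a c5 is 5 bytes ≤ B = 6; zero-pad to 6 bytes: K' = 74 f9 d5 3a c5 00.
K' ⊕ ipad = 42 cf e3 0c f3 36.
Inner input = 42 cf e3 0c f3 36 ∥ 5d 64 ec 6f 97.
Inner hash: XOR 42⊕cf⊕e3⊕0c⊕f3⊕36⊕5d⊕64⊕ec⊕6f⊕97 = 8a.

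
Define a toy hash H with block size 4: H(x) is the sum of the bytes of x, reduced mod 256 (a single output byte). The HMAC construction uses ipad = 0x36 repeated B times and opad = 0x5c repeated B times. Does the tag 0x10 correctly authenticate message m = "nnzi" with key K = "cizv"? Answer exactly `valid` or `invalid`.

Key "cizv" = 63 69 7a 76 is exactly B = 4 bytes: K' = 63 69 7a 76.
K' ⊕ ipad = 55 5f 4c 40; K' ⊕ opad = 3f 35 26 2a.
Inner hash: sum = 85+95+76+64+110+110+122+105 = 767; mod 256 = 255 → ff.
Outer hash (recomputed tag): sum = 63+53+38+42+255 = 451; mod 256 = 195 → c3.
Recomputed tag = c3; claimed = 10 → mismatch.

invalid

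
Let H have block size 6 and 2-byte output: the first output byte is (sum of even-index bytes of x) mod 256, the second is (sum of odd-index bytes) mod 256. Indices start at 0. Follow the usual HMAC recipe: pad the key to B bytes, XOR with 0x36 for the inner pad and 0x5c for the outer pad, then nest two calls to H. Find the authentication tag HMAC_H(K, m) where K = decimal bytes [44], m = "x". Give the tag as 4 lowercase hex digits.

26b6

Key decimal bytes [44] = 2c is 1 byte ≤ B = 6; zero-pad to 6 bytes: K' = 2c 00 00 00 00 00.
K' ⊕ ipad = 1a 36 36 36 36 36.  K' ⊕ opad = 70 5c 5c 5c 5c 5c.
Inner input = (K'⊕ipad) ∥ m = 1a 36 36 36 36 36 ∥ 78.
Inner hash: even-index sum = 254 mod 256 = 254; odd-index sum = 162 mod 256 = 162 → fe a2.
Outer input = (K'⊕opad) ∥ inner = 70 5c 5c 5c 5c 5c ∥ fe a2.
Outer hash (tag): even-index sum = 550 mod 256 = 38; odd-index sum = 438 mod 256 = 182 → 26 b6.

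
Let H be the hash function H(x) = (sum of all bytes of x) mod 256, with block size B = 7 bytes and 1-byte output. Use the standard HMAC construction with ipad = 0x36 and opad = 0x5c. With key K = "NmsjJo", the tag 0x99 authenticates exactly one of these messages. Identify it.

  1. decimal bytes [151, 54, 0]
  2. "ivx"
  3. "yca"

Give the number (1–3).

Key "NmsjJo" = 4e 6d 73 6a 4a 6f is 6 bytes ≤ B = 7; zero-pad to 7 bytes: K' = 4e 6d 73 6a 4a 6f 00.
K' ⊕ ipad = 78 5b 45 5c 7c 59 36; K' ⊕ opad = 12 31 2f 36 16 33 5c.
m1: inner = H(78 5b 45 5c 7c 59 36 97 36 00) = 4c; tag = H(12 31 2f 36 16 33 5c 4c) = 99 ← matches
m2: inner = H(78 5b 45 5c 7c 59 36 69 76 78) = d6; tag = H(12 31 2f 36 16 33 5c d6) = 23
m3: inner = H(78 5b 45 5c 7c 59 36 79 63 61) = bc; tag = H(12 31 2f 36 16 33 5c bc) = 09

1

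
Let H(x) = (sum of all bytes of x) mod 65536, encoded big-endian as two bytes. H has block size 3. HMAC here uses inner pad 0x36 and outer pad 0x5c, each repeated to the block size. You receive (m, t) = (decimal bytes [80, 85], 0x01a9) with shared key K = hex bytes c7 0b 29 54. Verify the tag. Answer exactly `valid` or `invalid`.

invalid

Key hex bytes c7 0b 29 54 is 4 bytes > B = 3, so hash it first: H(key) = 01 4f, then zero-pad to 3 bytes: K' = 01 4f 00.
K' ⊕ ipad = 37 79 36; K' ⊕ opad = 5d 13 5c.
Inner hash: sum = 55+121+54+80+85 = 395 → 01 8b.
Outer hash (recomputed tag): sum = 93+19+92+1+139 = 344 → 01 58.
Recomputed tag = 0158; claimed = 01a9 → mismatch.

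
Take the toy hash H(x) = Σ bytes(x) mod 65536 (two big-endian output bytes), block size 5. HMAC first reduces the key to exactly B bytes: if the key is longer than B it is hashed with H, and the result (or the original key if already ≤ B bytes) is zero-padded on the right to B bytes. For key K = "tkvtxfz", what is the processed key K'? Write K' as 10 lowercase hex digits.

|K| = 7 > B = 5, so first hash the key.
H(K): sum = 116+107+118+116+120+102+122 = 801 → 03 21.
Zero-pad H(K) = 03 21 to 5 bytes: K' = 03 21 00 00 00.

0321000000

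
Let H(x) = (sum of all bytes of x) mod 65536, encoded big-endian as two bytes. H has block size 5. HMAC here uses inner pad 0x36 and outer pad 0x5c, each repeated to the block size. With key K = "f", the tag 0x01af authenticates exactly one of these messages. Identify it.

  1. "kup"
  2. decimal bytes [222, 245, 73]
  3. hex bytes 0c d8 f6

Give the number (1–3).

3

Key "f" = 66 is 1 byte ≤ B = 5; zero-pad to 5 bytes: K' = 66 00 00 00 00.
K' ⊕ ipad = 50 36 36 36 36; K' ⊕ opad = 3a 5c 5c 5c 5c.
m1: inner = H(50 36 36 36 36 6b 75 70) = 02 78; tag = H(3a 5c 5c 5c 5c 02 78) = 0224
m2: inner = H(50 36 36 36 36 de f5 49) = 03 44; tag = H(3a 5c 5c 5c 5c 03 44) = 01f1
m3: inner = H(50 36 36 36 36 0c d8 f6) = 03 02; tag = H(3a 5c 5c 5c 5c 03 02) = 01af ← matches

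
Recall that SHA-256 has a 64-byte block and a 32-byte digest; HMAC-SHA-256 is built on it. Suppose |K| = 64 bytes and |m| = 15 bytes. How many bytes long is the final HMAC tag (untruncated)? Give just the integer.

32

The tag is one SHA-256 digest: 32 bytes.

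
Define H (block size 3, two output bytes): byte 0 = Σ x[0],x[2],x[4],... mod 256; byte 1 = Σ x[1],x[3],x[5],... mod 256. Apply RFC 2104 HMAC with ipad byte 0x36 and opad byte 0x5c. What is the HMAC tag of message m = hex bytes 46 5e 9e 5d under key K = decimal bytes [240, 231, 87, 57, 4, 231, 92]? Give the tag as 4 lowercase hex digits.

Key decimal bytes [240, 231, 87, 57, 4, 231, 92] = f0 e7 57 39 04 e7 5c is 7 bytes > B = 3, so hash it first: H(key) = a7 07, then zero-pad to 3 bytes: K' = a7 07 00.
K' ⊕ ipad = 91 31 36.  K' ⊕ opad = fb 5b 5c.
Inner input = (K'⊕ipad) ∥ m = 91 31 36 ∥ 46 5e 9e 5d.
Inner hash: even-index sum = 386 mod 256 = 130; odd-index sum = 277 mod 256 = 21 → 82 15.
Outer input = (K'⊕opad) ∥ inner = fb 5b 5c ∥ 82 15.
Outer hash (tag): even-index sum = 364 mod 256 = 108; odd-index sum = 221 mod 256 = 221 → 6c dd.

6cdd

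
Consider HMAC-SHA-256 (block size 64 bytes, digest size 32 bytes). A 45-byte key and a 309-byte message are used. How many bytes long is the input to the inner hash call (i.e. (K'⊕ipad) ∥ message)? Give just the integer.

373

Key is 45 ≤ 64 bytes, zero-padded: |K'| = 64.
Inner input = (K'⊕ipad) ∥ m → 64 + 309 = 373 bytes.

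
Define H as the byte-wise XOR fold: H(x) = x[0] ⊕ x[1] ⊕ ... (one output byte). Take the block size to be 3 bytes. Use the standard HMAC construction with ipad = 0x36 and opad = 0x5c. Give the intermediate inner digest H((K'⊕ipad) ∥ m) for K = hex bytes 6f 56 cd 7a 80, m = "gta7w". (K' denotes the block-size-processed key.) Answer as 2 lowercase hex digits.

Key hex bytes 6f 56 cd 7a 80 is 5 bytes > B = 3, so hash it first: H(key) = 0e, then zero-pad to 3 bytes: K' = 0e 00 00.
K' ⊕ ipad = 38 36 36.
Inner input = 38 36 36 ∥ 67 74 61 37 77.
Inner hash: XOR 38⊕36⊕36⊕67⊕74⊕61⊕37⊕77 = 0a.

0a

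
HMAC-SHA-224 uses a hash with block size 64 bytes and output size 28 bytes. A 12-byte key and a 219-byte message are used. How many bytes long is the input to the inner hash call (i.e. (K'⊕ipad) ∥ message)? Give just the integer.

283

Key is 12 ≤ 64 bytes, zero-padded: |K'| = 64.
Inner input = (K'⊕ipad) ∥ m → 64 + 219 = 283 bytes.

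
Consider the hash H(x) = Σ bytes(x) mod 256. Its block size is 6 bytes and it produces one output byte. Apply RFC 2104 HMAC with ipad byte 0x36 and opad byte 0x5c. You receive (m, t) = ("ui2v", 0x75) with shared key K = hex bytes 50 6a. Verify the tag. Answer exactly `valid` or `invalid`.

Key hex bytes 50 6a is 2 bytes ≤ B = 6; zero-pad to 6 bytes: K' = 50 6a 00 00 00 00.
K' ⊕ ipad = 66 5c 36 36 36 36; K' ⊕ opad = 0c 36 5c 5c 5c 5c.
Inner hash: sum = 102+92+54+54+54+54+117+105+50+118 = 800; mod 256 = 32 → 20.
Outer hash (recomputed tag): sum = 12+54+92+92+92+92+32 = 466; mod 256 = 210 → d2.
Recomputed tag = d2; claimed = 75 → mismatch.

invalid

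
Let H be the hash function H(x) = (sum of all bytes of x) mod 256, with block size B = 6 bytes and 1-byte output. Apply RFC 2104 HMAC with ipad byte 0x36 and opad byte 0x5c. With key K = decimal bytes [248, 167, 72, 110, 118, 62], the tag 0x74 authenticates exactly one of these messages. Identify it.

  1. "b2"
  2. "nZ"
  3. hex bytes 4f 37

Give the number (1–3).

3

Key decimal bytes [248, 167, 72, 110, 118, 62] = f8 a7 48 6e 76 3e is exactly B = 6 bytes: K' = f8 a7 48 6e 76 3e.
K' ⊕ ipad = ce 91 7e 58 40 08; K' ⊕ opad = a4 fb 14 32 2a 62.
m1: inner = H(ce 91 7e 58 40 08 62 32) = 11; tag = H(a4 fb 14 32 2a 62 11) = 82
m2: inner = H(ce 91 7e 58 40 08 6e 5a) = 45; tag = H(a4 fb 14 32 2a 62 45) = b6
m3: inner = H(ce 91 7e 58 40 08 4f 37) = 03; tag = H(a4 fb 14 32 2a 62 03) = 74 ← matches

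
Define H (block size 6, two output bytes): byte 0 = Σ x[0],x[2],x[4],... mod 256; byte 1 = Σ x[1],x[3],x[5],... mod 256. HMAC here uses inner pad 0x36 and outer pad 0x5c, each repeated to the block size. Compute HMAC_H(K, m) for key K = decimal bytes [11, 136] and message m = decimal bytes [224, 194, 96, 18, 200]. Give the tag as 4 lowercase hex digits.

Key decimal bytes [11, 136] = 0b 88 is 2 bytes ≤ B = 6; zero-pad to 6 bytes: K' = 0b 88 00 00 00 00.
K' ⊕ ipad = 3d be 36 36 36 36.  K' ⊕ opad = 57 d4 5c 5c 5c 5c.
Inner input = (K'⊕ipad) ∥ m = 3d be 36 36 36 36 ∥ e0 c2 60 12 c8.
Inner hash: even-index sum = 689 mod 256 = 177; odd-index sum = 510 mod 256 = 254 → b1 fe.
Outer input = (K'⊕opad) ∥ inner = 57 d4 5c 5c 5c 5c ∥ b1 fe.
Outer hash (tag): even-index sum = 448 mod 256 = 192; odd-index sum = 650 mod 256 = 138 → c0 8a.

c08a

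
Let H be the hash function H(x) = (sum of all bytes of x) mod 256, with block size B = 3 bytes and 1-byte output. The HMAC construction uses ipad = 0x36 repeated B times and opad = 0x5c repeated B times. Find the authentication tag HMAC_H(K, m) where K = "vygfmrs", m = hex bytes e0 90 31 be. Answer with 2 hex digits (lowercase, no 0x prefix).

Key "vygfmrs" = 76 79 67 66 6d 72 73 is 7 bytes > B = 3, so hash it first: H(key) = 0e, then zero-pad to 3 bytes: K' = 0e 00 00.
K' ⊕ ipad = 38 36 36.  K' ⊕ opad = 52 5c 5c.
Inner input = (K'⊕ipad) ∥ m = 38 36 36 ∥ e0 90 31 be.
Inner hash: sum = 56+54+54+224+144+49+190 = 771; mod 256 = 3 → 03.
Outer input = (K'⊕opad) ∥ inner = 52 5c 5c ∥ 03.
Outer hash (tag): sum = 82+92+92+3 = 269; mod 256 = 13 → 0d.

0d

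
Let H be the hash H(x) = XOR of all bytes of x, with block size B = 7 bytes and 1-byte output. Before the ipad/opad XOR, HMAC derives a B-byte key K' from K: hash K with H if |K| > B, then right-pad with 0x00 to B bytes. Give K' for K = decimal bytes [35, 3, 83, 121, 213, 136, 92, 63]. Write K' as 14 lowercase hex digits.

34000000000000

|K| = 8 > B = 7, so first hash the key.
H(K): XOR 23⊕03⊕53⊕79⊕d5⊕88⊕5c⊕3f = 34.
Zero-pad H(K) = 34 to 7 bytes: K' = 34 00 00 00 00 00 00.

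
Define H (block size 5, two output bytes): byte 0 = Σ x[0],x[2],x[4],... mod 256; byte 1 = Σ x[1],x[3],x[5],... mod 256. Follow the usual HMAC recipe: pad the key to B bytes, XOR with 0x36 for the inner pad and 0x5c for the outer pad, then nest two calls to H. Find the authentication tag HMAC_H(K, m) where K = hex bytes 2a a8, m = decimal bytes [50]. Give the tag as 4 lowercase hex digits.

34d8

Key hex bytes 2a a8 is 2 bytes ≤ B = 5; zero-pad to 5 bytes: K' = 2a a8 00 00 00.
K' ⊕ ipad = 1c 9e 36 36 36.  K' ⊕ opad = 76 f4 5c 5c 5c.
Inner input = (K'⊕ipad) ∥ m = 1c 9e 36 36 36 ∥ 32.
Inner hash: even-index sum = 136 mod 256 = 136; odd-index sum = 262 mod 256 = 6 → 88 06.
Outer input = (K'⊕opad) ∥ inner = 76 f4 5c 5c 5c ∥ 88 06.
Outer hash (tag): even-index sum = 308 mod 256 = 52; odd-index sum = 472 mod 256 = 216 → 34 d8.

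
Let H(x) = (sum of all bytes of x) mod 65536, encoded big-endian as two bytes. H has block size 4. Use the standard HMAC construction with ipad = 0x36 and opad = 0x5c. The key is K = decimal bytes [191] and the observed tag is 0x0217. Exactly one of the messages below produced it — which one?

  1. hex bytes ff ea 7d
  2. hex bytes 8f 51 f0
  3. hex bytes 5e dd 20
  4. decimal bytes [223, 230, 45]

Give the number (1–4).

Key decimal bytes [191] = bf is 1 byte ≤ B = 4; zero-pad to 4 bytes: K' = bf 00 00 00.
K' ⊕ ipad = 89 36 36 36; K' ⊕ opad = e3 5c 5c 5c.
m1: inner = H(89 36 36 36 ff ea 7d) = 03 91; tag = H(e3 5c 5c 5c 03 91) = 028b
m2: inner = H(89 36 36 36 8f 51 f0) = 02 fb; tag = H(e3 5c 5c 5c 02 fb) = 02f4
m3: inner = H(89 36 36 36 5e dd 20) = 02 86; tag = H(e3 5c 5c 5c 02 86) = 027f
m4: inner = H(89 36 36 36 df e6 2d) = 03 1d; tag = H(e3 5c 5c 5c 03 1d) = 0217 ← matches

4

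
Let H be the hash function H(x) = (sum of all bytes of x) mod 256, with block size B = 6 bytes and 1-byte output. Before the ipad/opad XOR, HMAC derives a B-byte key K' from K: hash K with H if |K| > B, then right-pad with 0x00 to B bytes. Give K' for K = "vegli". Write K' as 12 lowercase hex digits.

7665676c6900

Key "vegli" = 76 65 67 6c 69 is 5 bytes ≤ B = 6; zero-pad to 6 bytes: K' = 76 65 67 6c 69 00.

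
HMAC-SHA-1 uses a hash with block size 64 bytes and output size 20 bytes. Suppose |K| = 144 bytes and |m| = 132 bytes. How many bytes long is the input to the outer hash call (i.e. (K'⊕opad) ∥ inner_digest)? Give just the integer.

Key is 144 > 64 bytes, so it is hashed to 20 bytes then zero-padded to 64: |K'| = 64.
Outer input = (K'⊕opad) ∥ H(inner) → 64 + 20 = 84 bytes.

84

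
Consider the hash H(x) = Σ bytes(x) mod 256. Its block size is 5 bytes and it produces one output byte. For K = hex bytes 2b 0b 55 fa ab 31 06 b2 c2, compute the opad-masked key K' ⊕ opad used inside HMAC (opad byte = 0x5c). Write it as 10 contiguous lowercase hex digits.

875c5c5c5c

Key hex bytes 2b 0b 55 fa ab 31 06 b2 c2 is 9 bytes > B = 5, so hash it first: H(key) = db, then zero-pad to 5 bytes: K' = db 00 00 00 00.
XOR each byte with 0x5c: db⊕5c=87, 00⊕5c=5c, 00⊕5c=5c, 00⊕5c=5c, 00⊕5c=5c.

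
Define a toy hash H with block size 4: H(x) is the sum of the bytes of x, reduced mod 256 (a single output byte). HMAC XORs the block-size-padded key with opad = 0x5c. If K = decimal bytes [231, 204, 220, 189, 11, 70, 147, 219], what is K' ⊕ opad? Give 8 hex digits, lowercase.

Key decimal bytes [231, 204, 220, 189, 11, 70, 147, 219] = e7 cc dc bd 0b 46 93 db is 8 bytes > B = 4, so hash it first: H(key) = 0b, then zero-pad to 4 bytes: K' = 0b 00 00 00.
XOR each byte with 0x5c: 0b⊕5c=57, 00⊕5c=5c, 00⊕5c=5c, 00⊕5c=5c.

575c5c5c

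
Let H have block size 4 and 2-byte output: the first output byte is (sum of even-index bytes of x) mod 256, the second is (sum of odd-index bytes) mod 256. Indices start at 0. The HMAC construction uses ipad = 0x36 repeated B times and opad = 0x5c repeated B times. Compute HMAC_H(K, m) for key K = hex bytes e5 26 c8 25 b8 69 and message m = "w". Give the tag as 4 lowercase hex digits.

Key hex bytes e5 26 c8 25 b8 69 is 6 bytes > B = 4, so hash it first: H(key) = 65 b4, then zero-pad to 4 bytes: K' = 65 b4 00 00.
K' ⊕ ipad = 53 82 36 36.  K' ⊕ opad = 39 e8 5c 5c.
Inner input = (K'⊕ipad) ∥ m = 53 82 36 36 ∥ 77.
Inner hash: even-index sum = 256 mod 256 = 0; odd-index sum = 184 mod 256 = 184 → 00 b8.
Outer input = (K'⊕opad) ∥ inner = 39 e8 5c 5c ∥ 00 b8.
Outer hash (tag): even-index sum = 149 mod 256 = 149; odd-index sum = 508 mod 256 = 252 → 95 fc.

95fc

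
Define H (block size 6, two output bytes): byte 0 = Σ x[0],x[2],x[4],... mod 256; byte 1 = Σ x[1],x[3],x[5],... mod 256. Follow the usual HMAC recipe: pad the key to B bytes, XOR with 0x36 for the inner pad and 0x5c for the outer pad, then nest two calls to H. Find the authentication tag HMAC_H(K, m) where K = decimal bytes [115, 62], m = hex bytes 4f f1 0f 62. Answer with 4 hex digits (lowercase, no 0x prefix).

Key decimal bytes [115, 62] = 73 3e is 2 bytes ≤ B = 6; zero-pad to 6 bytes: K' = 73 3e 00 00 00 00.
K' ⊕ ipad = 45 08 36 36 36 36.  K' ⊕ opad = 2f 62 5c 5c 5c 5c.
Inner input = (K'⊕ipad) ∥ m = 45 08 36 36 36 36 ∥ 4f f1 0f 62.
Inner hash: even-index sum = 271 mod 256 = 15; odd-index sum = 455 mod 256 = 199 → 0f c7.
Outer input = (K'⊕opad) ∥ inner = 2f 62 5c 5c 5c 5c ∥ 0f c7.
Outer hash (tag): even-index sum = 246 mod 256 = 246; odd-index sum = 481 mod 256 = 225 → f6 e1.

f6e1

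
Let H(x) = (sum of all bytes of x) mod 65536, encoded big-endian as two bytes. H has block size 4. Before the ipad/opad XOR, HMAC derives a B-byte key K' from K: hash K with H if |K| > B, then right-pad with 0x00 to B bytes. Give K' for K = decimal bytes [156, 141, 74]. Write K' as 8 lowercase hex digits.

9c8d4a00

Key decimal bytes [156, 141, 74] = 9c 8d 4a is 3 bytes ≤ B = 4; zero-pad to 4 bytes: K' = 9c 8d 4a 00.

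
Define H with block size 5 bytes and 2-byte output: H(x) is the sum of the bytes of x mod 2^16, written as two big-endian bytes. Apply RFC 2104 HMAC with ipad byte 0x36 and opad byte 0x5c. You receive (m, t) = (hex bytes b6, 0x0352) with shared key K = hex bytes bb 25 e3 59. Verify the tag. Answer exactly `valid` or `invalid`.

Key hex bytes bb 25 e3 59 is 4 bytes ≤ B = 5; zero-pad to 5 bytes: K' = bb 25 e3 59 00.
K' ⊕ ipad = 8d 13 d5 6f 36; K' ⊕ opad = e7 79 bf 05 5c.
Inner hash: sum = 141+19+213+111+54+182 = 720 → 02 d0.
Outer hash (recomputed tag): sum = 231+121+191+5+92+2+208 = 850 → 03 52.
Recomputed tag = 0352; claimed = 0352 → match.

valid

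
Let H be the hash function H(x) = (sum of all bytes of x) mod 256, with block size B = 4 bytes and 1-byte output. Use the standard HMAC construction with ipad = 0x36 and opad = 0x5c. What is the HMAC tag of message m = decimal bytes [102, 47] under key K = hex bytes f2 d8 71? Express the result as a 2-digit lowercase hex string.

7f

Key hex bytes f2 d8 71 is 3 bytes ≤ B = 4; zero-pad to 4 bytes: K' = f2 d8 71 00.
K' ⊕ ipad = c4 ee 47 36.  K' ⊕ opad = ae 84 2d 5c.
Inner input = (K'⊕ipad) ∥ m = c4 ee 47 36 ∥ 66 2f.
Inner hash: sum = 196+238+71+54+102+47 = 708; mod 256 = 196 → c4.
Outer input = (K'⊕opad) ∥ inner = ae 84 2d 5c ∥ c4.
Outer hash (tag): sum = 174+132+45+92+196 = 639; mod 256 = 127 → 7f.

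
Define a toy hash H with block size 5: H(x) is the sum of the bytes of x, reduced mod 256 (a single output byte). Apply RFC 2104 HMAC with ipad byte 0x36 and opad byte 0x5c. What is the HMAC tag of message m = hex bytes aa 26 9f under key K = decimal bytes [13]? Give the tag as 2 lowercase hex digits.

Key decimal bytes [13] = 0d is 1 byte ≤ B = 5; zero-pad to 5 bytes: K' = 0d 00 00 00 00.
K' ⊕ ipad = 3b 36 36 36 36.  K' ⊕ opad = 51 5c 5c 5c 5c.
Inner input = (K'⊕ipad) ∥ m = 3b 36 36 36 36 ∥ aa 26 9f.
Inner hash: sum = 59+54+54+54+54+170+38+159 = 642; mod 256 = 130 → 82.
Outer input = (K'⊕opad) ∥ inner = 51 5c 5c 5c 5c ∥ 82.
Outer hash (tag): sum = 81+92+92+92+92+130 = 579; mod 256 = 67 → 43.

43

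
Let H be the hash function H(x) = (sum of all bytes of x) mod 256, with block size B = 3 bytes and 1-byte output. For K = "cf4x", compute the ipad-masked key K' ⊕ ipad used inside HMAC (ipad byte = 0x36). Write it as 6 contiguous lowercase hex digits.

433636

Key "cf4x" = 63 66 34 78 is 4 bytes > B = 3, so hash it first: H(key) = 75, then zero-pad to 3 bytes: K' = 75 00 00.
XOR each byte with 0x36: 75⊕36=43, 00⊕36=36, 00⊕36=36.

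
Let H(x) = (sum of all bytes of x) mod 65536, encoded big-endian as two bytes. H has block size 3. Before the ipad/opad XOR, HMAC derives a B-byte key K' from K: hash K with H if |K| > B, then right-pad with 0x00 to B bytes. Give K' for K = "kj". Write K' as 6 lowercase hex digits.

6b6a00

Key "kj" = 6b 6a is 2 bytes ≤ B = 3; zero-pad to 3 bytes: K' = 6b 6a 00.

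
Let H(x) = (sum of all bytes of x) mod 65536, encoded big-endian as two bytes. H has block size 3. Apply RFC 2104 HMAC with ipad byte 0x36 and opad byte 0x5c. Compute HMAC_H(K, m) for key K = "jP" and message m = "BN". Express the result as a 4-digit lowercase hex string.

0127

Key "jP" = 6a 50 is 2 bytes ≤ B = 3; zero-pad to 3 bytes: K' = 6a 50 00.
K' ⊕ ipad = 5c 66 36.  K' ⊕ opad = 36 0c 5c.
Inner input = (K'⊕ipad) ∥ m = 5c 66 36 ∥ 42 4e.
Inner hash: sum = 92+102+54+66+78 = 392 → 01 88.
Outer input = (K'⊕opad) ∥ inner = 36 0c 5c ∥ 01 88.
Outer hash (tag): sum = 54+12+92+1+136 = 295 → 01 27.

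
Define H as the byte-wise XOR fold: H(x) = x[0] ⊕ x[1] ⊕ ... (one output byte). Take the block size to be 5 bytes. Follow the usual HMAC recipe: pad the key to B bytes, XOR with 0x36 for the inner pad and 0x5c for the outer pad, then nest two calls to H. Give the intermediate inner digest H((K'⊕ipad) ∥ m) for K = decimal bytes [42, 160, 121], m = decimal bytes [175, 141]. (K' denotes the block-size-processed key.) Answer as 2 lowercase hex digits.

e7

Key decimal bytes [42, 160, 121] = 2a a0 79 is 3 bytes ≤ B = 5; zero-pad to 5 bytes: K' = 2a a0 79 00 00.
K' ⊕ ipad = 1c 96 4f 36 36.
Inner input = 1c 96 4f 36 36 ∥ af 8d.
Inner hash: XOR 1c⊕96⊕4f⊕36⊕36⊕af⊕8d = e7.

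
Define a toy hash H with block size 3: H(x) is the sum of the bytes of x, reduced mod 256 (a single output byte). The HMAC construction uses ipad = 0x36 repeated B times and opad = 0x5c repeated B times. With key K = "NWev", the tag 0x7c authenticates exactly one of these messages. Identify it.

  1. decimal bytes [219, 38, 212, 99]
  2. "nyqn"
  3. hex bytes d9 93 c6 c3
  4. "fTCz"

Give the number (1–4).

2

Key "NWev" = 4e 57 65 76 is 4 bytes > B = 3, so hash it first: H(key) = 80, then zero-pad to 3 bytes: K' = 80 00 00.
K' ⊕ ipad = b6 36 36; K' ⊕ opad = dc 5c 5c.
m1: inner = H(b6 36 36 db 26 d4 63) = 5a; tag = H(dc 5c 5c 5a) = ee
m2: inner = H(b6 36 36 6e 79 71 6e) = e8; tag = H(dc 5c 5c e8) = 7c ← matches
m3: inner = H(b6 36 36 d9 93 c6 c3) = 17; tag = H(dc 5c 5c 17) = ab
m4: inner = H(b6 36 36 66 54 43 7a) = 99; tag = H(dc 5c 5c 99) = 2d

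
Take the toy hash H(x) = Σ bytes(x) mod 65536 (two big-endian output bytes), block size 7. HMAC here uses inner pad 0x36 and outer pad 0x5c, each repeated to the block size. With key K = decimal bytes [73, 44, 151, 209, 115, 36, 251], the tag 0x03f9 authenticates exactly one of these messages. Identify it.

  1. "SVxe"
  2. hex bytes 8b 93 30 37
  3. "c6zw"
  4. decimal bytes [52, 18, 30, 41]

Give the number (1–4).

2

Key decimal bytes [73, 44, 151, 209, 115, 36, 251] = 49 2c 97 d1 73 24 fb is exactly B = 7 bytes: K' = 49 2c 97 d1 73 24 fb.
K' ⊕ ipad = 7f 1a a1 e7 45 12 cd; K' ⊕ opad = 15 70 cb 8d 2f 78 a7.
m1: inner = H(7f 1a a1 e7 45 12 cd 53 56 78 65) = 04 cb; tag = H(15 70 cb 8d 2f 78 a7 04 cb) = 03fa
m2: inner = H(7f 1a a1 e7 45 12 cd 8b 93 30 37) = 04 ca; tag = H(15 70 cb 8d 2f 78 a7 04 ca) = 03f9 ← matches
m3: inner = H(7f 1a a1 e7 45 12 cd 63 36 7a 77) = 04 cf; tag = H(15 70 cb 8d 2f 78 a7 04 cf) = 03fe
m4: inner = H(7f 1a a1 e7 45 12 cd 34 12 1e 29) = 03 d2; tag = H(15 70 cb 8d 2f 78 a7 03 d2) = 0400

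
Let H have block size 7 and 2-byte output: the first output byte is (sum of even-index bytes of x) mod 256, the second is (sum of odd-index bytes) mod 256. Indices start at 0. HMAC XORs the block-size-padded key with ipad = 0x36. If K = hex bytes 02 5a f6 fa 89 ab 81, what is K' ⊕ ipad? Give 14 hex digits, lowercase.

346cc0ccbf9db7

Key hex bytes 02 5a f6 fa 89 ab 81 is exactly B = 7 bytes: K' = 02 5a f6 fa 89 ab 81.
XOR each byte with 0x36: 02⊕36=34, 5a⊕36=6c, f6⊕36=c0, fa⊕36=cc, 89⊕36=bf, ab⊕36=9d, 81⊕36=b7.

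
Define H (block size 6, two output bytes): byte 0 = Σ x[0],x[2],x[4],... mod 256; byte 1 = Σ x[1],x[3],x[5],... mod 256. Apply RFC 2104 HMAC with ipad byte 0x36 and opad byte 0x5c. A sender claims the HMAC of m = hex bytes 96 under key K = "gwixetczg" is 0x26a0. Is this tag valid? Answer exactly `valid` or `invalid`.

Key "gwixetczg" = 67 77 69 78 65 74 63 7a 67 is 9 bytes > B = 6, so hash it first: H(key) = ff dd, then zero-pad to 6 bytes: K' = ff dd 00 00 00 00.
K' ⊕ ipad = c9 eb 36 36 36 36; K' ⊕ opad = a3 81 5c 5c 5c 5c.
Inner hash: even-index sum = 459 mod 256 = 203; odd-index sum = 343 mod 256 = 87 → cb 57.
Outer hash (recomputed tag): even-index sum = 550 mod 256 = 38; odd-index sum = 400 mod 256 = 144 → 26 90.
Recomputed tag = 2690; claimed = 26a0 → mismatch.

invalid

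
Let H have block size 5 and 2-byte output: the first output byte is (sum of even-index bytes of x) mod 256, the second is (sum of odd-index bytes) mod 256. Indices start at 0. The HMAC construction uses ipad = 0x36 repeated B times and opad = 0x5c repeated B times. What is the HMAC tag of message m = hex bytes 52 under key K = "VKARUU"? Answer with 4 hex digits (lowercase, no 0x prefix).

Key "VKARUU" = 56 4b 41 52 55 55 is 6 bytes > B = 5, so hash it first: H(key) = ec f2, then zero-pad to 5 bytes: K' = ec f2 00 00 00.
K' ⊕ ipad = da c4 36 36 36.  K' ⊕ opad = b0 ae 5c 5c 5c.
Inner input = (K'⊕ipad) ∥ m = da c4 36 36 36 ∥ 52.
Inner hash: even-index sum = 326 mod 256 = 70; odd-index sum = 332 mod 256 = 76 → 46 4c.
Outer input = (K'⊕opad) ∥ inner = b0 ae 5c 5c 5c ∥ 46 4c.
Outer hash (tag): even-index sum = 436 mod 256 = 180; odd-index sum = 336 mod 256 = 80 → b4 50.

b450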